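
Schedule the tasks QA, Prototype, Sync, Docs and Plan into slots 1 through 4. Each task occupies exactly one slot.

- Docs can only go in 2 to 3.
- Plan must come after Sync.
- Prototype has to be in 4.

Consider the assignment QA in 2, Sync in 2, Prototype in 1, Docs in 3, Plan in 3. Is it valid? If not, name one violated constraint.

Invalid. Prototype has to be in 4.

Prototype has to be in 4 — violated.
Docs can only go in 2 to 3 — holds.
Plan must come after Sync — holds.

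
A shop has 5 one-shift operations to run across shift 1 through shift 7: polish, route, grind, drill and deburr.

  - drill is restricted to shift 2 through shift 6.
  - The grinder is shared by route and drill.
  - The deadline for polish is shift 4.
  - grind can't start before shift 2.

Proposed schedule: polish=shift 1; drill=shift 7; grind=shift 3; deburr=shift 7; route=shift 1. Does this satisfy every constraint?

grind can't start before shift 2 — holds.
The grinder is shared by route and drill — holds.
drill is restricted to shift 2 through shift 6 — violated.
The deadline for polish is shift 4 — holds.

Invalid. drill is restricted to shift 2 through shift 6.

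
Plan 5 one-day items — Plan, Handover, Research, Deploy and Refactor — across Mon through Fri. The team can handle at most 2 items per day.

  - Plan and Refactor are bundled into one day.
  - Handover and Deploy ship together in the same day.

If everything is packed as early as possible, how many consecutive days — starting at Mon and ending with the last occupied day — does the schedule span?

3

With at most 2 per day and 5 tasks, at least 3 days are needed.
3 works (last occupied day: Wed): for example Research=Wed; Refactor=Mon; Plan=Mon; Handover=Tue; Deploy=Tue.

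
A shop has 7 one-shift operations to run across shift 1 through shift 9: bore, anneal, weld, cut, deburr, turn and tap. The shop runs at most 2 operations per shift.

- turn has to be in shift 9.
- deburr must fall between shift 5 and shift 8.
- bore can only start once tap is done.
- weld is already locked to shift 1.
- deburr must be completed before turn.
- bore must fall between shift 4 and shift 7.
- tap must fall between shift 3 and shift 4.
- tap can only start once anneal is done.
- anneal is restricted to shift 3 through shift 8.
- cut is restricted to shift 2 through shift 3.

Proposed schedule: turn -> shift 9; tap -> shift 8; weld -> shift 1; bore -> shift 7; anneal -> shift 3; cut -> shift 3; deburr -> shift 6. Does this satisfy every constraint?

deburr must be completed before turn — holds.
tap can only start once anneal is done — holds.
turn has to be in shift 9 — holds.
cut is restricted to shift 2 through shift 3 — holds.
bore must fall between shift 4 and shift 7 — holds.
anneal is restricted to shift 3 through shift 8 — holds.
bore can only start once tap is done — violated.
weld is already locked to shift 1 — holds.
tap must fall between shift 3 and shift 4 — violated.
The shop runs at most 2 operations per shift — holds.
deburr must fall between shift 5 and shift 8 — holds.

Invalid. tap must fall between shift 3 and shift 4.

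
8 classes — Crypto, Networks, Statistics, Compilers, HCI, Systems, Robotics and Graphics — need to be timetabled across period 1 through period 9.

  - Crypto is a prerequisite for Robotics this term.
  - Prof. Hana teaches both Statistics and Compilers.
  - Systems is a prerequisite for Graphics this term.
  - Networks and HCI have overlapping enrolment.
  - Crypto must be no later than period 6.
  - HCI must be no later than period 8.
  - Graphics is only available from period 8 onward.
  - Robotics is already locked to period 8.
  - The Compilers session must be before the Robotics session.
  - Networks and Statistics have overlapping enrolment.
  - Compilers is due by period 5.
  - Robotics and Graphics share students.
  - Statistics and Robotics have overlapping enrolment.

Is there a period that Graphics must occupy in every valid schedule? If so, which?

Graphics's window is period 8–period 9.
Robotics is fixed at period 8, and Graphics can't share a period with Robotics.
So Graphics must be period 9.

period 9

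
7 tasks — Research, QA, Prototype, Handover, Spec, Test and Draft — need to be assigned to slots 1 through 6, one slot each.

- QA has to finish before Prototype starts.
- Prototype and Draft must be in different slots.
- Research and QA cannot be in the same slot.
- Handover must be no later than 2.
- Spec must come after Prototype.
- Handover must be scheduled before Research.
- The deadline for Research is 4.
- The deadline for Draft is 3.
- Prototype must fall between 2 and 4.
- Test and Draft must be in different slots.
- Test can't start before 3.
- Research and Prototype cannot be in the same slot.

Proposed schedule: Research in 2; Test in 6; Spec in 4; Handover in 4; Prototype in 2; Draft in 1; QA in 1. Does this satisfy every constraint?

Handover must be scheduled before Research — violated.
The deadline for Draft is 3 — holds.
Research and QA cannot be in the same slot — holds.
Test can't start before 3 — holds.
Prototype and Draft must be in different slots — holds.
Research and Prototype cannot be in the same slot — violated.
Handover must be no later than 2 — violated.
Spec must come after Prototype — holds.
Test and Draft must be in different slots — holds.
Prototype must fall between 2 and 4 — holds.
QA has to finish before Prototype starts — holds.
The deadline for Research is 4 — holds.

Invalid. Handover must be scheduled before Research.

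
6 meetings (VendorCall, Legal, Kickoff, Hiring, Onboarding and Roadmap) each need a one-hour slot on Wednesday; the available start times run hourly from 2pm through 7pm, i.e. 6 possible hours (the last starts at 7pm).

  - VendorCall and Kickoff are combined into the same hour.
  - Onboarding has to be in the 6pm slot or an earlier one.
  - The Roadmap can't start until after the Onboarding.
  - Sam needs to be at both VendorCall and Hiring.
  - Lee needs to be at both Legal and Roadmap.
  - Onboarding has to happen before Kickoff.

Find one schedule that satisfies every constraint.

Hiring -> 2pm; VendorCall -> 3pm; Legal -> 2pm; Kickoff -> 3pm; Roadmap -> 3pm; Onboarding -> 2pm

Checking: Onboarding(2pm) before Roadmap(3pm); Onboarding(2pm) before Kickoff(3pm); VendorCall(3pm) != Hiring(2pm); Legal(2pm) != Roadmap(3pm); VendorCall = Kickoff = 3pm; Onboarding=2pm in [2pm,6pm].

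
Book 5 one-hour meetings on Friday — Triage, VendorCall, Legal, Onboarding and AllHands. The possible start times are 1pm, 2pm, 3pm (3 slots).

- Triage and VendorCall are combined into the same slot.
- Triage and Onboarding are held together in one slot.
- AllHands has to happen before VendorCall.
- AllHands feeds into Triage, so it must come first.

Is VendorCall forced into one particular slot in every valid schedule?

No

VendorCall can be 2pm (e.g. Legal in 1pm, VendorCall in 2pm, Triage in 2pm, Onboarding in 2pm, AllHands in 1pm) or 3pm (e.g. Onboarding -> 3pm; VendorCall -> 3pm; Legal -> 1pm; Triage -> 3pm; AllHands -> 1pm).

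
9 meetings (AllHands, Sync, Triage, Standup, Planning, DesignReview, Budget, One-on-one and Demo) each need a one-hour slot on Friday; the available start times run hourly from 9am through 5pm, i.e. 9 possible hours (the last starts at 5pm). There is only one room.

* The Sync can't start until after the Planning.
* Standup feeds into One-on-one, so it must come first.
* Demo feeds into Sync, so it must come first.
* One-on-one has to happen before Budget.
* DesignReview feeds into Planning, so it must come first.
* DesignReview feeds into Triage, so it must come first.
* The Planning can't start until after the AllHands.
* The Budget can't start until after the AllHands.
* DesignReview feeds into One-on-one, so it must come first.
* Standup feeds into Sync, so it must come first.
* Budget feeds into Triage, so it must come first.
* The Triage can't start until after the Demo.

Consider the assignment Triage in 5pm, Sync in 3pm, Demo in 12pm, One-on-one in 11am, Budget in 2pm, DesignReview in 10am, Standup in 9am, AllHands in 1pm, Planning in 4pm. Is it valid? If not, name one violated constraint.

No — it violates: The Sync can't start until after the Planning

The Sync can't start until after the Planning — violated.
Standup feeds into One-on-one, so it must come first — holds.
The Planning can't start until after the AllHands — holds.
Budget feeds into Triage, so it must come first — holds.
The Budget can't start until after the AllHands — holds.
DesignReview feeds into Triage, so it must come first — holds.
There is only one room — holds.
Demo feeds into Sync, so it must come first — holds.
DesignReview feeds into One-on-one, so it must come first — holds.
DesignReview feeds into Planning, so it must come first — holds.
Standup feeds into Sync, so it must come first — holds.
One-on-one has to happen before Budget — holds.
The Triage can't start until after the Demo — holds.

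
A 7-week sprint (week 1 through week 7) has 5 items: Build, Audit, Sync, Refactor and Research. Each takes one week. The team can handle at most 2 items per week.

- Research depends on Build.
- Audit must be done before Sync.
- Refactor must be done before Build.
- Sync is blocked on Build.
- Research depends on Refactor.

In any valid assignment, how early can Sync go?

Precedence pushes Sync to at least week 3.
Sync at week 3 is achievable: Audit in week 1, Refactor in week 1, Research in week 3, Sync in week 3, Build in week 2.

week 3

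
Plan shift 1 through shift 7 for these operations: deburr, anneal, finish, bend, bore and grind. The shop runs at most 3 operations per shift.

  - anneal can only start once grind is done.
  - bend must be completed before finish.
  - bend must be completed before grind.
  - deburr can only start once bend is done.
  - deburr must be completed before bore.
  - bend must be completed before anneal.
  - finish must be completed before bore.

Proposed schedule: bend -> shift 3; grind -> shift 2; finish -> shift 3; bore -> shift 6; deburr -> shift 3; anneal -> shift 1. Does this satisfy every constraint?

deburr must be completed before bore — holds.
bend must be completed before anneal — violated.
anneal can only start once grind is done — violated.
finish must be completed before bore — holds.
deburr can only start once bend is done — violated.
bend must be completed before finish — violated.
The shop runs at most 3 operations per shift — holds.
bend must be completed before grind — violated.

No — it violates: bend must be completed before anneal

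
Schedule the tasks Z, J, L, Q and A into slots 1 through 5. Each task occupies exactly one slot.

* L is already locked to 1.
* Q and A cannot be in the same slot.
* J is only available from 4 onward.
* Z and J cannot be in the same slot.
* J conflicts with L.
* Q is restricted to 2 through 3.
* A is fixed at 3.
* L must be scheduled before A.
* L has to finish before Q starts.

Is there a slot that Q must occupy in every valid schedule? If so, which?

2

Q's window is 2–3.
A is fixed at 3, and Q can't share a slot with A.
So Q must be 2.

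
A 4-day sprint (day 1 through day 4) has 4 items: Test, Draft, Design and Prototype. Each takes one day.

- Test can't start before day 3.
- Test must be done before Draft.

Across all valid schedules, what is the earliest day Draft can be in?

Precedence pushes Draft to at least day 4.
Draft at day 4 is achievable: Draft -> day 4; Test -> day 3; Design -> day 1; Prototype -> day 1.

day 4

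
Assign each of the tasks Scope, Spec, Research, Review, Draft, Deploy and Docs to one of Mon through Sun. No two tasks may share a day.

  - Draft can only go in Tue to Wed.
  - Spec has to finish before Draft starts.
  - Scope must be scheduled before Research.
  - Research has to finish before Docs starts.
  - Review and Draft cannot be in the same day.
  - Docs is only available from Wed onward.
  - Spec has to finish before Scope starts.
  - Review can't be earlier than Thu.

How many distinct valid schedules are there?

36

Splitting on Scope: it can be Tue (12), Wed (12), Thu (9), Fri (3). Listing each branch's schedules as (Spec, Research, Review, Draft, Deploy, Docs):
Scope=Tue: (Mon,Thu,Fri,Wed,Sat,Sun) (Mon,Thu,Fri,Wed,Sun,Sat) (Mon,Thu,Sat,Wed,Fri,Sun) (Mon,Thu,Sat,Wed,Sun,Fri) (Mon,Thu,Sun,Wed,Fri,Sat) (Mon,Thu,Sun,Wed,Sat,Fri) (Mon,Fri,Thu,Wed,Sat,Sun) (Mon,Fri,Thu,Wed,Sun,Sat) (Mon,Fri,Sat,Wed,Thu,Sun) (Mon,Fri,Sun,Wed,Thu,Sat) (Mon,Sat,Thu,Wed,Fri,Sun) (Mon,Sat,Fri,Wed,Thu,Sun) — 12.
Scope=Wed: (Mon,Thu,Fri,Tue,Sat,Sun) (Mon,Thu,Fri,Tue,Sun,Sat) (Mon,Thu,Sat,Tue,Fri,Sun) (Mon,Thu,Sat,Tue,Sun,Fri) (Mon,Thu,Sun,Tue,Fri,Sat) (Mon,Thu,Sun,Tue,Sat,Fri) (Mon,Fri,Thu,Tue,Sat,Sun) (Mon,Fri,Thu,Tue,Sun,Sat) (Mon,Fri,Sat,Tue,Thu,Sun) (Mon,Fri,Sun,Tue,Thu,Sat) (Mon,Sat,Thu,Tue,Fri,Sun) (Mon,Sat,Fri,Tue,Thu,Sun) — 12.
Scope=Thu: (Mon,Fri,Sat,Tue,Wed,Sun) (Mon,Fri,Sat,Wed,Tue,Sun) (Mon,Fri,Sun,Tue,Wed,Sat) (Mon,Fri,Sun,Wed,Tue,Sat) (Mon,Sat,Fri,Tue,Wed,Sun) (Mon,Sat,Fri,Wed,Tue,Sun) (Tue,Fri,Sat,Wed,Mon,Sun) (Tue,Fri,Sun,Wed,Mon,Sat) (Tue,Sat,Fri,Wed,Mon,Sun) — 9.
Scope=Fri: (Mon,Sat,Thu,Tue,Wed,Sun) (Mon,Sat,Thu,Wed,Tue,Sun) (Tue,Sat,Thu,Wed,Mon,Sun) — 3.
Summing: 12 + 12 + 9 + 3 = 36.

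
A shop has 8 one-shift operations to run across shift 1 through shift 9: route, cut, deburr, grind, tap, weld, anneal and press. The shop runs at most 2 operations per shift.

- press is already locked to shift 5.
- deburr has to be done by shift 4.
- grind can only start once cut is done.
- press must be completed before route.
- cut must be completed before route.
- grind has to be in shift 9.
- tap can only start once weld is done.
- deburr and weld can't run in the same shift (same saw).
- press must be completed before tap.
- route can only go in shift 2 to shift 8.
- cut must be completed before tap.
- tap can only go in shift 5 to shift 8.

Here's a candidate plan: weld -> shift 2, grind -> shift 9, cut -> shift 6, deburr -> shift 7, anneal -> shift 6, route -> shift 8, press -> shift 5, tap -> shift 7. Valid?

tap can only go in shift 5 to shift 8 — holds.
The shop runs at most 2 operations per shift — holds.
tap can only start once weld is done — holds.
cut must be completed before route — holds.
route can only go in shift 2 to shift 8 — holds.
cut must be completed before tap — holds.
press is already locked to shift 5 — holds.
grind can only start once cut is done — holds.
deburr and weld can't run in the same shift (same saw) — holds.
grind has to be in shift 9 — holds.
press must be completed before route — holds.
press must be completed before tap — holds.
deburr has to be done by shift 4 — violated.

No. deburr has to be done by shift 4 is not satisfied.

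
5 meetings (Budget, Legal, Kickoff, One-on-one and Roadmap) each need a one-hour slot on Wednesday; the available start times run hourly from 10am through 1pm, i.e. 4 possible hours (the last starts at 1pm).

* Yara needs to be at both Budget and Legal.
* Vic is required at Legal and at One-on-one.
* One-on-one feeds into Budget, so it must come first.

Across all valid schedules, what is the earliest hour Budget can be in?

11am

Precedence pushes Budget to at least 11am.
Budget at 11am is achievable: One-on-one -> 10am; Roadmap -> 10am; Kickoff -> 10am; Budget -> 11am; Legal -> 12pm.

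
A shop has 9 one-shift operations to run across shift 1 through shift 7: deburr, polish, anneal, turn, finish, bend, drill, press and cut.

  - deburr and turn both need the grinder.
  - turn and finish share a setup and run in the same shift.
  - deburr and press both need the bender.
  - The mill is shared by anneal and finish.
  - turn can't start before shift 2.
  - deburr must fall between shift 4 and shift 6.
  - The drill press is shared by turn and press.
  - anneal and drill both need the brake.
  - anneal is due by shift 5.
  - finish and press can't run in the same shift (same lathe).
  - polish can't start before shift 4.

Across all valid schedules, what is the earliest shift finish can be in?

Finish must be in the same shift as turn, which can't be before shift 2, so finish is at least shift 2.
finish at shift 2 is achievable: bend -> shift 1, drill -> shift 2, cut -> shift 1, finish -> shift 2, polish -> shift 4, press -> shift 1, anneal -> shift 1, turn -> shift 2, deburr -> shift 4.

shift 2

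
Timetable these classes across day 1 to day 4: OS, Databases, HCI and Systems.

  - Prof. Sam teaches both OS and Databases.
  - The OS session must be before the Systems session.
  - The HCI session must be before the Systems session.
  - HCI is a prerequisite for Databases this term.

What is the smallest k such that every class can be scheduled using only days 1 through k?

2 days

The precedence chain requires at least 2 distinct days.
2 works (last occupied day: day 2): for example Databases -> day 2; HCI -> day 1; Systems -> day 2; OS -> day 1.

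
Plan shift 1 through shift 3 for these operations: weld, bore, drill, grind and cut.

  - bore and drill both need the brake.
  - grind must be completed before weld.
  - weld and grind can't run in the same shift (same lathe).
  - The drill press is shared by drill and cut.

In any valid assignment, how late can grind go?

shift 2

Downstream work caps grind at shift 2.
grind at shift 2 is achievable: drill -> shift 2, cut -> shift 1, weld -> shift 3, bore -> shift 1, grind -> shift 2.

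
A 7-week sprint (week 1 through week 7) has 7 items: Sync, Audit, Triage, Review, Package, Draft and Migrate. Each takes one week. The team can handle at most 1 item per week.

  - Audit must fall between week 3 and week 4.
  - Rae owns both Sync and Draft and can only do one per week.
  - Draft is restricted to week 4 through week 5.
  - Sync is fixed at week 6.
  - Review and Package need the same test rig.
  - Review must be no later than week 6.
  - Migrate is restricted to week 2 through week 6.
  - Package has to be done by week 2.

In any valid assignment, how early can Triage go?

week 7

Triage at week 7 is achievable: Package -> week 1; Triage -> week 7; Review -> week 5; Draft -> week 4; Migrate -> week 2; Sync -> week 6; Audit -> week 3.
Nothing earlier works — the conflict and capacity constraints rule out every week before week 7.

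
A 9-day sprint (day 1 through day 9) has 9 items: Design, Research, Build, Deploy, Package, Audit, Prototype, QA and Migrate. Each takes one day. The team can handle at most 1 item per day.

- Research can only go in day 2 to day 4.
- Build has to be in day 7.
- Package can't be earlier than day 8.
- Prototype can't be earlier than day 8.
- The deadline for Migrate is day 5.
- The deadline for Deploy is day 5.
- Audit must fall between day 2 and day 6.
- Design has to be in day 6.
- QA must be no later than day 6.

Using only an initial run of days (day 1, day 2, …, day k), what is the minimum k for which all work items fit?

With at most 1 per day and 9 work items, at least 9 days are needed.
Package can't be placed before day 8, so the schedule must run through at least day 8.
9 works (last occupied day: day 9): for example Package -> day 8; QA -> day 5; Build -> day 7; Deploy -> day 1; Prototype -> day 9; Research -> day 2; Design -> day 6; Migrate -> day 4; Audit -> day 3.

9 days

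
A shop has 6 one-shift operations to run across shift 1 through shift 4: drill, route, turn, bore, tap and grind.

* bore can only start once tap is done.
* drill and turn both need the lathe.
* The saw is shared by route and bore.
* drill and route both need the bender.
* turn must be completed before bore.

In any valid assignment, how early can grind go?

shift 1

grind at shift 1 is achievable: turn in shift 1; bore in shift 2; drill in shift 2; route in shift 1; grind in shift 1; tap in shift 1.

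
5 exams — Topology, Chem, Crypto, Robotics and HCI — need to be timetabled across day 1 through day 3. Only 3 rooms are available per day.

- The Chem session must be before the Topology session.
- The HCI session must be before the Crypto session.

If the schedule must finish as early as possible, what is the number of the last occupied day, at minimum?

2

The precedence chain requires at least 2 distinct days.
With at most 3 per day and 5 exams, at least 2 days are needed.
2 works (last occupied day: day 2): for example Topology -> day 2, Robotics -> day 1, Crypto -> day 2, HCI -> day 1, Chem -> day 1.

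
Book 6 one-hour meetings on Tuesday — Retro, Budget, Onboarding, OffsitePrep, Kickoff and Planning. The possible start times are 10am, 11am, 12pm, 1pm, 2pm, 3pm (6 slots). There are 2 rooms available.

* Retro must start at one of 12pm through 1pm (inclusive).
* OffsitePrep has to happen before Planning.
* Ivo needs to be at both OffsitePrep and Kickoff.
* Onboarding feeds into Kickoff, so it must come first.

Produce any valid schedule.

Budget -> 12pm; Kickoff -> 11am; Retro -> 12pm; OffsitePrep -> 10am; Onboarding -> 10am; Planning -> 11am

Checking: Onboarding(10am) before Kickoff(11am); OffsitePrep(10am) before Planning(11am); OffsitePrep(10am) != Kickoff(11am); Retro=12pm in [12pm,1pm]; max 2 per slot (cap 2).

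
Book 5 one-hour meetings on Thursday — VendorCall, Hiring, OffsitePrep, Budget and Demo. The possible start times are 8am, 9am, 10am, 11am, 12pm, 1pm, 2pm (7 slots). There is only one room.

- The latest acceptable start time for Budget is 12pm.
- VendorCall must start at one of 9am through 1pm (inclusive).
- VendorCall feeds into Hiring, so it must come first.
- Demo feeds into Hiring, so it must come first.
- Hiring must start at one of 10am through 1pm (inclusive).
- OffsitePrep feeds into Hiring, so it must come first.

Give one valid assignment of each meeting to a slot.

Hiring=11am; VendorCall=9am; OffsitePrep=8am; Budget=12pm; Demo=10am

Checking: VendorCall(9am) before Hiring(11am); OffsitePrep(8am) before Hiring(11am); Demo(10am) before Hiring(11am); Hiring=11am in [10am,1pm]; VendorCall=9am in [9am,1pm]; Budget=12pm in [8am,12pm]; max 1 per slot (cap 1).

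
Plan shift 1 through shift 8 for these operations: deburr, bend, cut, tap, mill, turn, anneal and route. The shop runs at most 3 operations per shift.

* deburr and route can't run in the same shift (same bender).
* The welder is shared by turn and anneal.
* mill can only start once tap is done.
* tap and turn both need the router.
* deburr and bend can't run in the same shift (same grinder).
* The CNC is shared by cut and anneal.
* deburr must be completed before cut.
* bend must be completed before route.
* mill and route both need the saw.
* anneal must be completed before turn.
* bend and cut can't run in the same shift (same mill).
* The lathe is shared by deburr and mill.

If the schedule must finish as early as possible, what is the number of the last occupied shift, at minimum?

shift 3

The precedence chain requires at least 2 distinct shifts.
With at most 3 per shift and 8 operations, at least 3 shifts are needed.
3 works (last occupied shift: shift 3): for example mill=shift 2; turn=shift 2; deburr=shift 1; anneal=shift 1; cut=shift 3; route=shift 3; tap=shift 1; bend=shift 2.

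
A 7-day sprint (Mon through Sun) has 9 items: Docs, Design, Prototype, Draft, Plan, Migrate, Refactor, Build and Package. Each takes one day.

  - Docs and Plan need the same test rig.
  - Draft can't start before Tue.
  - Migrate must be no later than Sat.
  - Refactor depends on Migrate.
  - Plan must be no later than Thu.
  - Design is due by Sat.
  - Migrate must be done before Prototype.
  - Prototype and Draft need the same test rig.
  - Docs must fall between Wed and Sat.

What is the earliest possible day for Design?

Design's own window allows nothing later than Sat.
Design at Mon is achievable: Package=Mon; Design=Mon; Migrate=Mon; Refactor=Tue; Build=Mon; Docs=Wed; Plan=Mon; Prototype=Wed; Draft=Tue.

Mon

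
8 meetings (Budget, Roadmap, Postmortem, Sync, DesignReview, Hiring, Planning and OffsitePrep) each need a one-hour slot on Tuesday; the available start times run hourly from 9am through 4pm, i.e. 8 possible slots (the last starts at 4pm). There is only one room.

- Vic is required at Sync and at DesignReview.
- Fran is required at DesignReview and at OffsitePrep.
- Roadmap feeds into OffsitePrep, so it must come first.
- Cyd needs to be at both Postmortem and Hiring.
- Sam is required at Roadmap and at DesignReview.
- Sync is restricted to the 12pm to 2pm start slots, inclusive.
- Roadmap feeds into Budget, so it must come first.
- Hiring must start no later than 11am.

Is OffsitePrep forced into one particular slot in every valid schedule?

No

OffsitePrep can be 10am (e.g. Postmortem=2pm, DesignReview=3pm, Roadmap=9am, Budget=1pm, Planning=4pm, OffsitePrep=10am, Hiring=11am, Sync=12pm) or 11am (e.g. Roadmap=10am; Planning=4pm; Postmortem=2pm; Hiring=9am; DesignReview=3pm; OffsitePrep=11am; Budget=1pm; Sync=12pm).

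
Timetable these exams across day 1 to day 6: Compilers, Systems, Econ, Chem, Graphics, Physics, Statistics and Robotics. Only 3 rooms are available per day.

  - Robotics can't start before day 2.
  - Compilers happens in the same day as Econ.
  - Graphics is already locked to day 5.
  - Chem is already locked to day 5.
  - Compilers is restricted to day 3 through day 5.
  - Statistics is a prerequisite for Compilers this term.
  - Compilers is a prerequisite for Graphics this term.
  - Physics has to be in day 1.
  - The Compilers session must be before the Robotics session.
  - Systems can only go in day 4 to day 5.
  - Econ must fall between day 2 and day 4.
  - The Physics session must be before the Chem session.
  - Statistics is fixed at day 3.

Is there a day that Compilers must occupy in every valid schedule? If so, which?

day 4

Statistics is fixed at day 3 and must come before Compilers, so Compilers is at least day 4.
Graphics is fixed at day 5 and must come after Compilers, so Compilers is at most day 4.
So Compilers must be day 4.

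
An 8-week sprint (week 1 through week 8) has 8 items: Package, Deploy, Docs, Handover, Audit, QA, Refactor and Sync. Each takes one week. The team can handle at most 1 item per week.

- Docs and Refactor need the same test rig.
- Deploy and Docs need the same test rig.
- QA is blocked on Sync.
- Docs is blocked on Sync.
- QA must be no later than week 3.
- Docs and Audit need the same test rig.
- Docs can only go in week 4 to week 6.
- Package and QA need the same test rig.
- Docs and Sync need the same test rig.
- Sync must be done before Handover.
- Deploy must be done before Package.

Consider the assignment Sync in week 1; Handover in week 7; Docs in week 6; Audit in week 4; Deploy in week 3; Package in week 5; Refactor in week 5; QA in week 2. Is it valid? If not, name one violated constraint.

Deploy and Docs need the same test rig — holds.
Package and QA need the same test rig — holds.
Docs can only go in week 4 to week 6 — holds.
QA is blocked on Sync — holds.
Docs and Audit need the same test rig — holds.
Deploy must be done before Package — holds.
QA must be no later than week 3 — holds.
The team can handle at most 1 item per week — violated.
Docs and Sync need the same test rig — holds.
Sync must be done before Handover — holds.
Docs and Refactor need the same test rig — holds.
Docs is blocked on Sync — holds.

Invalid. The team can handle at most 1 item per week.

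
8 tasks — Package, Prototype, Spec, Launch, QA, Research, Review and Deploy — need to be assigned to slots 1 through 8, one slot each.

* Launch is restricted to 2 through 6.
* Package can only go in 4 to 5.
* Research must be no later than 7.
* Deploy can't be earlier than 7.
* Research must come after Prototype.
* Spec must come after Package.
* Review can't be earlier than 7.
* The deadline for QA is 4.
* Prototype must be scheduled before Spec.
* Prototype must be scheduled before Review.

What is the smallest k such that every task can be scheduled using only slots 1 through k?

The precedence chain requires at least 2 distinct slots.
Review can't be placed before 7, so the schedule must run through at least slot 7.
7 works (last occupied slot: 7): for example QA=1; Prototype=1; Review=7; Research=2; Deploy=7; Launch=2; Spec=5; Package=4.

7 slots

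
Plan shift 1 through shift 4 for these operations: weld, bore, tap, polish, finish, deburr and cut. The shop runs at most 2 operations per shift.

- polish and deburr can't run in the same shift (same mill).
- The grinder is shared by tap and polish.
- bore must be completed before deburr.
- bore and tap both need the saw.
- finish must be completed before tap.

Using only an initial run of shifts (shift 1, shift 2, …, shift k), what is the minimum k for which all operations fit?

The precedence chain requires at least 2 distinct shifts.
With at most 2 per shift and 7 operations, at least 4 shifts are needed.
4 works (last occupied shift: shift 4): for example deburr in shift 2, polish in shift 3, cut in shift 4, finish in shift 1, bore in shift 1, weld in shift 3, tap in shift 2.

4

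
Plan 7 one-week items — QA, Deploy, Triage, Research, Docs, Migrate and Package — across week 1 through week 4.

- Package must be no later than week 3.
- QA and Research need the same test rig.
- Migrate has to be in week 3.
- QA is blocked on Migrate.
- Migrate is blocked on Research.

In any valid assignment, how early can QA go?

Precedence pushes QA to at least week 4.
QA at week 4 is achievable: QA -> week 4, Package -> week 1, Deploy -> week 1, Research -> week 1, Docs -> week 1, Migrate -> week 3, Triage -> week 1.

week 4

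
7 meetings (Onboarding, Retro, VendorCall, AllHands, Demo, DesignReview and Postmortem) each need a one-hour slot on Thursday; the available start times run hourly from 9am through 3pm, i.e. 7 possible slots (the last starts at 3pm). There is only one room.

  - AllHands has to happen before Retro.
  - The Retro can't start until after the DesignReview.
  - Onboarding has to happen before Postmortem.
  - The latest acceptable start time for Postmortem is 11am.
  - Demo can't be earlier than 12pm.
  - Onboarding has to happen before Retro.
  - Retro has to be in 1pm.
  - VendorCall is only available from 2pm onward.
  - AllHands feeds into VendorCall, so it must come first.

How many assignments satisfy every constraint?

Splitting on Onboarding: it can be 9am (8), 10am (4). Listing each branch's schedules as (Retro, VendorCall, AllHands, Demo, DesignReview, Postmortem):
Onboarding=9am: (1pm,2pm,10am,3pm,12pm,11am) (1pm,2pm,11am,3pm,12pm,10am) (1pm,2pm,12pm,3pm,10am,11am) (1pm,2pm,12pm,3pm,11am,10am) (1pm,3pm,10am,2pm,12pm,11am) (1pm,3pm,11am,2pm,12pm,10am) (1pm,3pm,12pm,2pm,10am,11am) (1pm,3pm,12pm,2pm,11am,10am) — 8.
Onboarding=10am: (1pm,2pm,9am,3pm,12pm,11am) (1pm,2pm,12pm,3pm,9am,11am) (1pm,3pm,9am,2pm,12pm,11am) (1pm,3pm,12pm,2pm,9am,11am) — 4.
Summing: 8 + 4 = 12.

12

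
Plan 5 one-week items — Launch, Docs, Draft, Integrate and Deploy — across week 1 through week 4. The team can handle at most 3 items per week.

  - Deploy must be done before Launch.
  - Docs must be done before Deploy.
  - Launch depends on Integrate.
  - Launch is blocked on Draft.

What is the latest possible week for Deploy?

week 3

Precedence pushes Deploy to at least week 2; downstream work caps Deploy at week 3.
Deploy at week 3 is achievable: Launch -> week 4, Deploy -> week 3, Draft -> week 1, Docs -> week 1, Integrate -> week 1.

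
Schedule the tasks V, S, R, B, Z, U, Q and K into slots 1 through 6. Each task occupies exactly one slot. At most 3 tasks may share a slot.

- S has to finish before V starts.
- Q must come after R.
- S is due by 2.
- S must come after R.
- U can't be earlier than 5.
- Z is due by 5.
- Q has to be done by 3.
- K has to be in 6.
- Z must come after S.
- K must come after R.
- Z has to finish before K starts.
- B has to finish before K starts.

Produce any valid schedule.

Q -> 2, B -> 1, V -> 3, R -> 1, S -> 2, K -> 6, U -> 5, Z -> 3

Checking: R(1) before S(2); Z(3) before K(6); R(1) before K(6); S(2) before V(3); R(1) before Q(2); S(2) before Z(3); B(1) before K(6); K=6 in [6,6]; Z=3 in [1,5]; Q=2 in [1,3]; U=5 in [5,6]; S=2 in [1,2]; max 2 per slot (cap 3).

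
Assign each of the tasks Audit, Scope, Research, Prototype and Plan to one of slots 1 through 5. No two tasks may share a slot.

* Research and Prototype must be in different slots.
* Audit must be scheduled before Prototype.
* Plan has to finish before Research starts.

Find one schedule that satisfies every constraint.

Research -> 3; Plan -> 2; Prototype -> 4; Audit -> 1; Scope -> 5

Checking: Audit(1) before Prototype(4); Plan(2) before Research(3); Research(3) != Prototype(4); max 1 per slot (cap 1).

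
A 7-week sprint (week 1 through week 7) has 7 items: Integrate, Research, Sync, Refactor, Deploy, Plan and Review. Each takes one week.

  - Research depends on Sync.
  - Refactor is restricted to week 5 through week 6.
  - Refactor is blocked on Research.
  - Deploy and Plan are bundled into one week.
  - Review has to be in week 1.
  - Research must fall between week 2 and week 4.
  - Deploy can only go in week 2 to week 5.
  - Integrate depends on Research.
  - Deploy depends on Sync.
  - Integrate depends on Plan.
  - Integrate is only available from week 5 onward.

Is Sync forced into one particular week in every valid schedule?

Sync can be week 1 (e.g. Plan -> week 2, Sync -> week 1, Research -> week 2, Deploy -> week 2, Refactor -> week 5, Integrate -> week 5, Review -> week 1) or week 2 (e.g. Sync -> week 2, Deploy -> week 3, Plan -> week 3, Integrate -> week 5, Review -> week 1, Refactor -> week 5, Research -> week 3).

No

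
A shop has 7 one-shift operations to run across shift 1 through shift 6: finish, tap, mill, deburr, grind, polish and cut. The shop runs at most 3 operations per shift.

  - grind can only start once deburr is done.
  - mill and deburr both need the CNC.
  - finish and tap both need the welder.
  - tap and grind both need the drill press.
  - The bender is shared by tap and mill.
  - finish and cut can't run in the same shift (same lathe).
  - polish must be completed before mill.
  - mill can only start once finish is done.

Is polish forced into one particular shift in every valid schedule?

No

polish can be shift 1 (e.g. finish in shift 1, deburr in shift 1, polish in shift 1, tap in shift 3, cut in shift 2, mill in shift 2, grind in shift 2) or shift 2 (e.g. cut=shift 2; finish=shift 1; polish=shift 2; grind=shift 2; deburr=shift 1; tap=shift 4; mill=shift 3).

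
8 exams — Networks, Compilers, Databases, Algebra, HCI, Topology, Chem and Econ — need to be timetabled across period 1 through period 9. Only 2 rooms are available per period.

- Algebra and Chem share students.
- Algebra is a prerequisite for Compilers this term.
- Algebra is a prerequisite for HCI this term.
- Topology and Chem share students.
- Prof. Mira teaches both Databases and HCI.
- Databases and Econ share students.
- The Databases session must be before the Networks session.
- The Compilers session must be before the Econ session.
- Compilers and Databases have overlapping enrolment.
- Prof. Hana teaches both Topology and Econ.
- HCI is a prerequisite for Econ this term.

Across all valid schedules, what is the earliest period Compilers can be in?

period 2

Precedence pushes Compilers to at least period 2; downstream work caps Compilers at period 8.
Compilers at period 2 is achievable: Topology in period 4; Algebra in period 1; Compilers in period 2; Chem in period 5; HCI in period 2; Econ in period 3; Databases in period 1; Networks in period 3.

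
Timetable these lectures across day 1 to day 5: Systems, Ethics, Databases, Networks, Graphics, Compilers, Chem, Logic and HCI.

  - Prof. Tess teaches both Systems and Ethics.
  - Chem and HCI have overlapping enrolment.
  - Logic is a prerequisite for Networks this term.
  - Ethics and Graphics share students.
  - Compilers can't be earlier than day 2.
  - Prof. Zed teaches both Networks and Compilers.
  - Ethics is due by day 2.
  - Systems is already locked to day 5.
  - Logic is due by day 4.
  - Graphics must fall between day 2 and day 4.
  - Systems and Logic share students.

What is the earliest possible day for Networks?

Precedence pushes Networks to at least day 2.
Networks at day 2 is achievable: Ethics in day 1; Networks in day 2; Graphics in day 2; HCI in day 2; Databases in day 1; Systems in day 5; Chem in day 1; Logic in day 1; Compilers in day 3.

day 2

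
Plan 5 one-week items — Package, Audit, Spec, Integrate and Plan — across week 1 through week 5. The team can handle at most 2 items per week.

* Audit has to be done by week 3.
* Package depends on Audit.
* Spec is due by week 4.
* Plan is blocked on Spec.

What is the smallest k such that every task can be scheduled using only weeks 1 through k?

3 weeks

The precedence chain requires at least 2 distinct weeks.
With at most 2 per week and 5 tasks, at least 3 weeks are needed.
3 works (last occupied week: week 3): for example Integrate -> week 3; Package -> week 2; Plan -> week 2; Audit -> week 1; Spec -> week 1.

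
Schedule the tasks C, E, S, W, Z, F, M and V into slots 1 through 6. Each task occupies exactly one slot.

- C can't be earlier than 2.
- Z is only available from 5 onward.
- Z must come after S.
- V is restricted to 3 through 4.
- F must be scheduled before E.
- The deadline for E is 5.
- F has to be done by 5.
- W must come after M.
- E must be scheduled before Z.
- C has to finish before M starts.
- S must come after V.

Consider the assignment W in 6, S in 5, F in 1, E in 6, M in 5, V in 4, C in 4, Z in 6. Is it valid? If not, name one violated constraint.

F has to be done by 5 — holds.
F must be scheduled before E — holds.
V is restricted to 3 through 4 — holds.
The deadline for E is 5 — violated.
C can't be earlier than 2 — holds.
S must come after V — holds.
W must come after M — holds.
C has to finish before M starts — holds.
E must be scheduled before Z — violated.
Z is only available from 5 onward — holds.
Z must come after S — holds.

Invalid. The deadline for E is 5.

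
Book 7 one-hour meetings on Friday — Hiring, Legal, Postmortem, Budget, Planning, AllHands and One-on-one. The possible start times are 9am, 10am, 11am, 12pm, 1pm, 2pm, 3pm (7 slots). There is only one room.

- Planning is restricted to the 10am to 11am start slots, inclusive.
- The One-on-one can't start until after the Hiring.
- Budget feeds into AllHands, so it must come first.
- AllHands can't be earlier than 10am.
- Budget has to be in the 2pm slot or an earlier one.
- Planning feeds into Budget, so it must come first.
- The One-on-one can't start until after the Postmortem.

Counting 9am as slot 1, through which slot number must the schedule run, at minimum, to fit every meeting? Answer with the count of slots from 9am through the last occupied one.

7 slots

The precedence chain requires at least 3 distinct slots.
With at most 1 per slot and 7 meetings, at least 7 slots are needed.
Propagating the time windows through the other constraints, AllHands can't land before 12pm — that is slot 4 counting from 9am — so the schedule must run through at least 4 slots.
7 works (last occupied slot: 3pm): for example Legal in 3pm, Budget in 11am, Planning in 10am, One-on-one in 2pm, Hiring in 9am, AllHands in 12pm, Postmortem in 1pm.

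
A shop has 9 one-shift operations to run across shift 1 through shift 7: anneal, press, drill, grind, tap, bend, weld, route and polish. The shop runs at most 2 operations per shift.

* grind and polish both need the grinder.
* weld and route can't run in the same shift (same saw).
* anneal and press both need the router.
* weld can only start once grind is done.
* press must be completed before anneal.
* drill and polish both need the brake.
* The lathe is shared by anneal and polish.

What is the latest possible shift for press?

Downstream work caps press at shift 6.
press at shift 6 is achievable: weld in shift 2, polish in shift 4, press in shift 6, route in shift 3, bend in shift 3, anneal in shift 7, tap in shift 2, drill in shift 1, grind in shift 1.

shift 6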